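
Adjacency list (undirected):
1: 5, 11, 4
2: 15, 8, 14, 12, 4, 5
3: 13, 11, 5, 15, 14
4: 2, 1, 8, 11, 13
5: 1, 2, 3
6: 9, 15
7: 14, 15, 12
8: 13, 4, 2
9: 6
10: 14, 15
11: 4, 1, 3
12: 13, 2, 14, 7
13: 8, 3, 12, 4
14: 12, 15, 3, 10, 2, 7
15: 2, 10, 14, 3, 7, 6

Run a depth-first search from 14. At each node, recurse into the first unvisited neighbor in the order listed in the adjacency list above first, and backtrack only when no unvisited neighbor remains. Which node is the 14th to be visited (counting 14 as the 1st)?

Visit 14
14 → 12
12 → 13
13 → 8
8 → 4
4 → 2
2 → 15
15 → 10
15 → 3
3 → 11
11 → 1
1 → 5
15 → 7
15 → 6
6 → 9

Visit order: 14, 12, 13, 8, 4, 2, 15, 10, 3, 11, 1, 5, 7, 6, 9

6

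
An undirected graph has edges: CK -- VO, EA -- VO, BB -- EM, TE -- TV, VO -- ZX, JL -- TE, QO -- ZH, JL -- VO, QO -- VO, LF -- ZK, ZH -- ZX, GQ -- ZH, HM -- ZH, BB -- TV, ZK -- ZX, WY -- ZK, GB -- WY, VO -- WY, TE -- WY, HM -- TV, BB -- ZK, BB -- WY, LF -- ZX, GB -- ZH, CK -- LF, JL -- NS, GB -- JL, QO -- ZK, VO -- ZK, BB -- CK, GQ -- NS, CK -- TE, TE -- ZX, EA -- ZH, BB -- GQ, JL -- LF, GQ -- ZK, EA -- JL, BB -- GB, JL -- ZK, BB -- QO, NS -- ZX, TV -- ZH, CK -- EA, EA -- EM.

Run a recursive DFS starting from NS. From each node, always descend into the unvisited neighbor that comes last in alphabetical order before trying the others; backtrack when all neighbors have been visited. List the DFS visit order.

NS → ZX → ZK → WY → VO → QO → ZH → TV → TE → JL → LF → CK → EA → EM → BB → GQ → GB → HM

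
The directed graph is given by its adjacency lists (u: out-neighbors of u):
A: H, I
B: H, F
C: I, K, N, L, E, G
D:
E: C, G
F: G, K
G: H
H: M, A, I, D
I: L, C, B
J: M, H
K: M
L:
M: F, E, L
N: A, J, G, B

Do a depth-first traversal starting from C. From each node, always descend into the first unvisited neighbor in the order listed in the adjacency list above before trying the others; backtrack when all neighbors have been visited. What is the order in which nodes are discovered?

Visit C
C → I
I → L
I → B
B → H
H → M
M → F
F → G
F → K
M → E
H → A
H → D
C → N
N → J

C, I, L, B, H, M, F, G, K, E, A, D, N, J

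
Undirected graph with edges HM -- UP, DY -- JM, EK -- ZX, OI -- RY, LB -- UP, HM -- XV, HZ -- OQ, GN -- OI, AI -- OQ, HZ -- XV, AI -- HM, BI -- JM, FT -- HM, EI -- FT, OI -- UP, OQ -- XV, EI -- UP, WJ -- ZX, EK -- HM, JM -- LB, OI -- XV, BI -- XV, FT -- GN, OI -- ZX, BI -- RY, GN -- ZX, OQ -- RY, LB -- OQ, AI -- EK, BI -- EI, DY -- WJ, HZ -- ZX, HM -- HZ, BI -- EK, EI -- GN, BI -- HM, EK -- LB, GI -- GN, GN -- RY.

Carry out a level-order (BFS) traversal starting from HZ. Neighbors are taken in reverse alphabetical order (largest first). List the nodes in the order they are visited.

Visit HZ; enqueue ZX, XV, OQ, HM → queue [ZX, XV, OQ, HM]
Visit ZX; enqueue WJ, OI, GN, EK → queue [XV, OQ, HM, WJ, OI, GN, EK]
Visit XV; enqueue BI → queue [OQ, HM, WJ, OI, GN, EK, BI]
Visit OQ; enqueue RY, LB, AI → queue [HM, WJ, OI, GN, EK, BI, RY, LB, AI]
Visit HM; enqueue UP, FT → queue [WJ, OI, GN, EK, BI, RY, LB, AI, UP, FT]
Visit WJ; enqueue DY → queue [OI, GN, EK, BI, RY, LB, AI, UP, FT, DY]
Visit OI → queue [GN, EK, BI, RY, LB, AI, UP, FT, DY]
Visit GN; enqueue GI, EI → queue [EK, BI, RY, LB, AI, UP, FT, DY, GI, EI]
Visit EK → queue [BI, RY, LB, AI, UP, FT, DY, GI, EI]
Visit BI; enqueue JM → queue [RY, LB, AI, UP, FT, DY, GI, EI, JM]
Visit RY → queue [LB, AI, UP, FT, DY, GI, EI, JM]
Visit LB → queue [AI, UP, FT, DY, GI, EI, JM]
Visit AI → queue [UP, FT, DY, GI, EI, JM]
Visit UP → queue [FT, DY, GI, EI, JM]
Visit FT → queue [DY, GI, EI, JM]
Visit DY → queue [GI, EI, JM]
Visit GI → queue [EI, JM]
Visit EI → queue [JM]
Visit JM → queue []

HZ ZX XV OQ HM WJ OI GN EK BI RY LB AI UP FT DY GI EI JM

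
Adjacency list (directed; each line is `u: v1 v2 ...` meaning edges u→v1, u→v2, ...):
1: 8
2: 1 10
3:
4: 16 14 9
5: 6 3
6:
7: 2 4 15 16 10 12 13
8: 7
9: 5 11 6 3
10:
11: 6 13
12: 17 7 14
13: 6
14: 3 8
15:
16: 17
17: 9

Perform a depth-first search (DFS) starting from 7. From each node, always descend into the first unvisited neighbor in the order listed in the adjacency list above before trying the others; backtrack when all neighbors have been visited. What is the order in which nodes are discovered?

Visit 7
7 → 2
2 → 1
1 → 8
2 → 10
7 → 4
4 → 16
16 → 17
17 → 9
9 → 5
5 → 6
5 → 3
9 → 11
11 → 13
4 → 14
7 → 15
7 → 12

7, 2, 1, 8, 10, 4, 16, 17, 9, 5, 6, 3, 11, 13, 14, 15, 12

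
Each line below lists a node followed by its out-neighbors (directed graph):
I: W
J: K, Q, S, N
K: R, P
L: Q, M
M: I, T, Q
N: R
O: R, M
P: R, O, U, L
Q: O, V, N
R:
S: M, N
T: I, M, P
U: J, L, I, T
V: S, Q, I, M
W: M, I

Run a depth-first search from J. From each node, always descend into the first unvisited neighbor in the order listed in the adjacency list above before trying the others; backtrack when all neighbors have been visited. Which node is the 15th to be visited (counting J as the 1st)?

Visit J
J → K
K → R
K → P
P → O
O → M
M → I
I → W
M → T
M → Q
Q → V
V → S
S → N
P → U
U → L

Visit order: J, K, R, P, O, M, I, W, T, Q, V, S, N, U, L

L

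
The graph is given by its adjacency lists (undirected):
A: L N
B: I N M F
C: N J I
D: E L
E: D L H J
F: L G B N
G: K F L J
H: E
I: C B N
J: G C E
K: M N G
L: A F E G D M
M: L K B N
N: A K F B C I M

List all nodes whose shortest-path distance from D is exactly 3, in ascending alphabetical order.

B, C, K, N

Level 0: D
Level 1: E, L
Level 2: A, F, G, H, J, M
Level 3: B, C, K, N
Level 4: I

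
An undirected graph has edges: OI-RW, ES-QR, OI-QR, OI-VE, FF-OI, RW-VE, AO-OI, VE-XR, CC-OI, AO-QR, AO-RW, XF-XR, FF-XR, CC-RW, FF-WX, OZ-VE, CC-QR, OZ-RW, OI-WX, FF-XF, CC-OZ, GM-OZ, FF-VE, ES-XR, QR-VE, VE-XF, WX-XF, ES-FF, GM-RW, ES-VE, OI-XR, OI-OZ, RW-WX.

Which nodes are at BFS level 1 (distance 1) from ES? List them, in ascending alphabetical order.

Level 0: ES
Level 1: FF, QR, VE, XR
Level 2: AO, CC, OI, OZ, RW, WX, XF
Level 3: GM

FF, QR, VE, XR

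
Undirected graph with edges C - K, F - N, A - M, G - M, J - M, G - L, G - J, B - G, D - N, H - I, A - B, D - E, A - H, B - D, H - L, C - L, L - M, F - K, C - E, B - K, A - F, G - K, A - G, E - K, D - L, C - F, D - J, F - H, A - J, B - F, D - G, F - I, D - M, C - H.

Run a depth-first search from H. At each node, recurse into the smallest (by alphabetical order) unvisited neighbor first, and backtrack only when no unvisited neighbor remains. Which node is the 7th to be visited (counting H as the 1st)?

Visit H
H → A
A → B
B → D
D → E
E → C
C → F
F → I
F → K
K → G
G → J
J → M
M → L
F → N

Visit order: H, A, B, D, E, C, F, I, K, G, J, M, L, N

F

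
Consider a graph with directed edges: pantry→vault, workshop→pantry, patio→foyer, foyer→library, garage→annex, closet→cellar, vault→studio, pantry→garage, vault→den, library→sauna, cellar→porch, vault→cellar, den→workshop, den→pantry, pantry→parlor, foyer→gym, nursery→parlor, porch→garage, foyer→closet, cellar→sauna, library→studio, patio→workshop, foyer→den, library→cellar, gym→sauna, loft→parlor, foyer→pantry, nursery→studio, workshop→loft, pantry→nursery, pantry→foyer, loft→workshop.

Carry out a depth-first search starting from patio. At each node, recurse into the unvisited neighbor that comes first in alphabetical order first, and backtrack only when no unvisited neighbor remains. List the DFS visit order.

patio -> foyer -> closet -> cellar -> porch -> garage -> annex -> sauna -> den -> pantry -> nursery -> parlor -> studio -> vault -> workshop -> loft -> gym -> library

Visit patio
patio → foyer
foyer → closet
closet → cellar
cellar → porch
porch → garage
garage → annex
cellar → sauna
foyer → den
den → pantry
pantry → nursery
nursery → parlor
nursery → studio
pantry → vault
den → workshop
workshop → loft
foyer → gym
foyer → library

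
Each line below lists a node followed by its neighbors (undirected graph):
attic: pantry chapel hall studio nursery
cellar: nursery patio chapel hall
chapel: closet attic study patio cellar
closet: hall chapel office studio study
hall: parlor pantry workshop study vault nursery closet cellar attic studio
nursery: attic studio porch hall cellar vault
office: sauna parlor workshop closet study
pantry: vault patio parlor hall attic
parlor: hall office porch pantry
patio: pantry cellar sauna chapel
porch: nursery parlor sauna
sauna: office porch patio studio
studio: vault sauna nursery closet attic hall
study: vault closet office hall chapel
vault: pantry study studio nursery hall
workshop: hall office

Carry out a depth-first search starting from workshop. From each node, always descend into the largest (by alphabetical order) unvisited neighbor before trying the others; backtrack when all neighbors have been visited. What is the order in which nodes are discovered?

workshop, office, study, vault, studio, sauna, porch, parlor, pantry, patio, chapel, closet, hall, nursery, cellar, attic

Visit workshop
workshop → office
office → study
study → vault
vault → studio
studio → sauna
sauna → porch
porch → parlor
parlor → pantry
pantry → patio
patio → chapel
chapel → closet
closet → hall
hall → nursery
nursery → cellar
nursery → attic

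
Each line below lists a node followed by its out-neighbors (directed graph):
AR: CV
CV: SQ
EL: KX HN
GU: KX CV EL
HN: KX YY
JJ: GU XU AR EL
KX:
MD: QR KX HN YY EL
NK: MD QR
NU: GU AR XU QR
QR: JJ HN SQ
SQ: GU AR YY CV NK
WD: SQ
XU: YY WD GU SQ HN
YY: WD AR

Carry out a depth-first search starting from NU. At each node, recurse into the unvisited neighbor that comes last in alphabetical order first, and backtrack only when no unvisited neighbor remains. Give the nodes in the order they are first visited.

Visit NU
NU → XU
XU → YY
YY → WD
WD → SQ
SQ → NK
NK → QR
QR → JJ
JJ → GU
GU → KX
GU → EL
EL → HN
GU → CV
JJ → AR
NK → MD

NU, XU, YY, WD, SQ, NK, QR, JJ, GU, KX, EL, HN, CV, AR, MD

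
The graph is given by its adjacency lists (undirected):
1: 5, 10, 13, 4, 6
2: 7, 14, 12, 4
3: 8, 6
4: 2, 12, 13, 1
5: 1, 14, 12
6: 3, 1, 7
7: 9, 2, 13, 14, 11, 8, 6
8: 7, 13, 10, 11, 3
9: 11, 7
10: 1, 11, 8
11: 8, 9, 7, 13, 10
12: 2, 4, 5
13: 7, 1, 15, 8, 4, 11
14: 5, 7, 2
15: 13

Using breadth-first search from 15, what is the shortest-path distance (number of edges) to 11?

Level 0: 15
Level 1: 13
Level 2: 1, 4, 7, 8, 11
Level 3: 2, 3, 5, 6, 9, 10, 12, 14
11 first appears at level 2.

2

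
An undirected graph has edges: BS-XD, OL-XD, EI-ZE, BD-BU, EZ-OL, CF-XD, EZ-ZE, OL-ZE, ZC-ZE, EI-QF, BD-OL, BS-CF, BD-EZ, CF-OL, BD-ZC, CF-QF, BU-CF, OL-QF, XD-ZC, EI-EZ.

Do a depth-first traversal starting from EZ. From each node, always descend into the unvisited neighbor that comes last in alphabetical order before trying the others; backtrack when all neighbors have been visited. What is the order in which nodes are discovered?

EZ, ZE, ZC, XD, OL, QF, EI, CF, BU, BD, BS

Visit EZ
EZ → ZE
ZE → ZC
ZC → XD
XD → OL
OL → QF
QF → EI
QF → CF
CF → BU
BU → BD
CF → BS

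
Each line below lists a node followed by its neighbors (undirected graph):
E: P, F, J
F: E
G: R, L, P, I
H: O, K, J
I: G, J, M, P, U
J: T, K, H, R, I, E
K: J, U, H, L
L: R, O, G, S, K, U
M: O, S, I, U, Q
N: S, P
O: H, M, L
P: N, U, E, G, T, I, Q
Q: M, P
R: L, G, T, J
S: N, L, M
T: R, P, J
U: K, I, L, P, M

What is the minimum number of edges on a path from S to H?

3

Level 0: S
Level 1: L, M, N
Level 2: G, I, K, O, P, Q, R, U
Level 3: E, H, J, T
Level 4: F
H first appears at level 3.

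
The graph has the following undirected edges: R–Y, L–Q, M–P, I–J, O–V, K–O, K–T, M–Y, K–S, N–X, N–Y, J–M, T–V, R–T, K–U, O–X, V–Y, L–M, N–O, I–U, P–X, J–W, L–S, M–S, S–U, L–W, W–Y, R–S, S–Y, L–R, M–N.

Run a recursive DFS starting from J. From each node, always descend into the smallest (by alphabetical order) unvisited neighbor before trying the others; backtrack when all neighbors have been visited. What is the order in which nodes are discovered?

Visit J
J → I
I → U
U → K
K → O
O → N
N → M
M → L
L → Q
L → R
R → S
S → Y
Y → V
V → T
Y → W
M → P
P → X

J -> I -> U -> K -> O -> N -> M -> L -> Q -> R -> S -> Y -> V -> T -> W -> P -> X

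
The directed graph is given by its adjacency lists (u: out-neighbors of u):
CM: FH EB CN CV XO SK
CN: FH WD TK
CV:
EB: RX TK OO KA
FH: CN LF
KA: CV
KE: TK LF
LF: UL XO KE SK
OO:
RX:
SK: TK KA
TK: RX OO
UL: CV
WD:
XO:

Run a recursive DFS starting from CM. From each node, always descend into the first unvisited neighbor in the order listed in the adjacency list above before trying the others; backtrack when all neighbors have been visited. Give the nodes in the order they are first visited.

Visit CM
CM → FH
FH → CN
CN → WD
CN → TK
TK → RX
TK → OO
FH → LF
LF → UL
UL → CV
LF → XO
LF → KE
LF → SK
SK → KA
CM → EB

CM, FH, CN, WD, TK, RX, OO, LF, UL, CV, XO, KE, SK, KA, EB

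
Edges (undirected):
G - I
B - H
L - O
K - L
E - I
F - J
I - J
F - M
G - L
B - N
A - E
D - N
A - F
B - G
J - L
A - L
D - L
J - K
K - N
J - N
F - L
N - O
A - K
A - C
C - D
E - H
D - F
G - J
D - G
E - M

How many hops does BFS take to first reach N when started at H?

Level 0: H
Level 1: B, E
Level 2: A, G, I, M, N
Level 3: C, D, F, J, K, L, O
N first appears at level 2.

2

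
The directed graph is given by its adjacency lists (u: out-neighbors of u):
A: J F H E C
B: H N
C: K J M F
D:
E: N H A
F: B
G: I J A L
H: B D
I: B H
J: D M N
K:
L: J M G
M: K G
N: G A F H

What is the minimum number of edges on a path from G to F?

2

Level 0: G
Level 1: A, I, J, L
Level 2: B, C, D, E, F, H, M, N
Level 3: K
F first appears at level 2.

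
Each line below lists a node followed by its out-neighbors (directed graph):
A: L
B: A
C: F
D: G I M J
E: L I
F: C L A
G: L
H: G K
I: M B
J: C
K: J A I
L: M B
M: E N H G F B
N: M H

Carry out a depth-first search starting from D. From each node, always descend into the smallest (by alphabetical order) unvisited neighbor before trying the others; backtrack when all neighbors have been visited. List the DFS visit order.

D G L B A M E I F C H K J N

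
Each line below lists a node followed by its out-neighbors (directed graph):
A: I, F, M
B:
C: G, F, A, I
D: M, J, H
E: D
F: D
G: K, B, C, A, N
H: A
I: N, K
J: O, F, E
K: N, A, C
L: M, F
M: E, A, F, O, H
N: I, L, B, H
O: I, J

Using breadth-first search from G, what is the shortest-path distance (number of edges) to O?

3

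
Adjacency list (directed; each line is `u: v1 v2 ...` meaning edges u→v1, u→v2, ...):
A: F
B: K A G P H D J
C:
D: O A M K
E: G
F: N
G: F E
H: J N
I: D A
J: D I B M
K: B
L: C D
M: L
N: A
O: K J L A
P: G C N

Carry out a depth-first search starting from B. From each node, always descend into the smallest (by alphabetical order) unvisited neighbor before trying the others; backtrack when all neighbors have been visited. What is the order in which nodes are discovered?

B, A, F, N, D, K, M, L, C, O, J, I, G, E, H, P

Visit B
B → A
A → F
F → N
B → D
D → K
D → M
M → L
L → C
D → O
O → J
J → I
B → G
G → E
B → H
B → P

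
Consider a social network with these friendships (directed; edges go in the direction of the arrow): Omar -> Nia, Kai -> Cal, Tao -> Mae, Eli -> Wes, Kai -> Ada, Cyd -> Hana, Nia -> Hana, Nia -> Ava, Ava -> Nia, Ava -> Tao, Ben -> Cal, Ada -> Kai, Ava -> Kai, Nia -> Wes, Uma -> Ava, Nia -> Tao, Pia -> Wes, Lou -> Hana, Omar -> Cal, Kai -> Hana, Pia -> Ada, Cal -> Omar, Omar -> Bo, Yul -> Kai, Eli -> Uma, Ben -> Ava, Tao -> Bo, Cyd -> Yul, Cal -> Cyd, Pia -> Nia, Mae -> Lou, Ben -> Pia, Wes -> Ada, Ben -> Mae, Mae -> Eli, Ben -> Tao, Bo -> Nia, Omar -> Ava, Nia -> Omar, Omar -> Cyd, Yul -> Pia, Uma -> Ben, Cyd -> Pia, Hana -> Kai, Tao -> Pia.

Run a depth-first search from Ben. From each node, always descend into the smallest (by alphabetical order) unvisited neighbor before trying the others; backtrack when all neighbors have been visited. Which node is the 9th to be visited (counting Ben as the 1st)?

Nia

Visit Ben
Ben → Ava
Ava → Kai
Kai → Ada
Kai → Cal
Cal → Cyd
Cyd → Hana
Cyd → Pia
Pia → Nia
Nia → Omar
Omar → Bo
Nia → Tao
Tao → Mae
Mae → Eli
Eli → Uma
Eli → Wes
Mae → Lou
Cyd → Yul

Visit order: Ben, Ava, Kai, Ada, Cal, Cyd, Hana, Pia, Nia, Omar, Bo, Tao, Mae, Eli, Uma, Wes, Lou, Yul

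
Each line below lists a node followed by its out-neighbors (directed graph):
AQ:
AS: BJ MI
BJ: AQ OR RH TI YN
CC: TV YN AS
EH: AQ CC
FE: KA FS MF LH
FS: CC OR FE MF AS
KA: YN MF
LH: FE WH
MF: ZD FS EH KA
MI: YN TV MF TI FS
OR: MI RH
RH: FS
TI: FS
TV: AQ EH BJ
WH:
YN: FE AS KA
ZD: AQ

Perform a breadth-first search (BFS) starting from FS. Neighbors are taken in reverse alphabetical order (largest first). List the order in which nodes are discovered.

Visit FS; enqueue OR, MF, FE, CC, AS → queue [OR, MF, FE, CC, AS]
Visit OR; enqueue RH, MI → queue [MF, FE, CC, AS, RH, MI]
Visit MF; enqueue ZD, KA, EH → queue [FE, CC, AS, RH, MI, ZD, KA, EH]
Visit FE; enqueue LH → queue [CC, AS, RH, MI, ZD, KA, EH, LH]
Visit CC; enqueue YN, TV → queue [AS, RH, MI, ZD, KA, EH, LH, YN, TV]
Visit AS; enqueue BJ → queue [RH, MI, ZD, KA, EH, LH, YN, TV, BJ]
Visit RH → queue [MI, ZD, KA, EH, LH, YN, TV, BJ]
Visit MI; enqueue TI → queue [ZD, KA, EH, LH, YN, TV, BJ, TI]
Visit ZD; enqueue AQ → queue [KA, EH, LH, YN, TV, BJ, TI, AQ]
Visit KA → queue [EH, LH, YN, TV, BJ, TI, AQ]
Visit EH → queue [LH, YN, TV, BJ, TI, AQ]
Visit LH; enqueue WH → queue [YN, TV, BJ, TI, AQ, WH]
Visit YN → queue [TV, BJ, TI, AQ, WH]
Visit TV → queue [BJ, TI, AQ, WH]
Visit BJ → queue [TI, AQ, WH]
Visit TI → queue [AQ, WH]
Visit AQ → queue [WH]
Visit WH → queue []

FS, OR, MF, FE, CC, AS, RH, MI, ZD, KA, EH, LH, YN, TV, BJ, TI, AQ, WH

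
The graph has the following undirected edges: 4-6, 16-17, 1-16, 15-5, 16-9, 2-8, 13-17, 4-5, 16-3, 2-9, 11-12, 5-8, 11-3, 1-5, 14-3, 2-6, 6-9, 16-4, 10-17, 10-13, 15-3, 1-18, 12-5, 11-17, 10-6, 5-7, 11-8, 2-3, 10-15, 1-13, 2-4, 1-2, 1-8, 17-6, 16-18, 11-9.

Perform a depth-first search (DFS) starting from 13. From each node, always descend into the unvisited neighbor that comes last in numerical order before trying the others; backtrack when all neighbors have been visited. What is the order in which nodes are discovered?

13, 17, 16, 18, 1, 8, 11, 12, 5, 15, 10, 6, 9, 2, 4, 3, 14, 7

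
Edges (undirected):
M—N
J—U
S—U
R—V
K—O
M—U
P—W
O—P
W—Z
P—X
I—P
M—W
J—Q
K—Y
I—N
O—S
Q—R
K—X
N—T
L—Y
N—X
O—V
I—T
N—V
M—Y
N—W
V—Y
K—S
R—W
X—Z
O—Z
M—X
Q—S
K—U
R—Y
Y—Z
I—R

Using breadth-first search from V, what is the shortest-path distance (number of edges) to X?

2

Level 0: V
Level 1: N, O, R, Y
Level 2: I, K, L, M, P, Q, S, T, W, X, Z
Level 3: J, U
X first appears at level 2.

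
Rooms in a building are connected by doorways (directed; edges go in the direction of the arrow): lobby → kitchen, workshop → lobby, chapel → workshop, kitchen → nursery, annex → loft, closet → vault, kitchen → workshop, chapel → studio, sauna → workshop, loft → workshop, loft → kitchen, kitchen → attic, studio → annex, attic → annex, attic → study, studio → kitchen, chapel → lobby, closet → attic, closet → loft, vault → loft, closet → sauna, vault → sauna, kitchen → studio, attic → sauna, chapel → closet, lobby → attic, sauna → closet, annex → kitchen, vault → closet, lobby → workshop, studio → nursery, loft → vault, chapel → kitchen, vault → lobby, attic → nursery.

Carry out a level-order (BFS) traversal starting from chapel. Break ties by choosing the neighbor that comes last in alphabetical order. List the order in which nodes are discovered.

chapel, workshop, studio, lobby, kitchen, closet, nursery, annex, attic, vault, sauna, loft, study

Visit chapel; enqueue workshop, studio, lobby, kitchen, closet → queue [workshop, studio, lobby, kitchen, closet]
Visit workshop → queue [studio, lobby, kitchen, closet]
Visit studio; enqueue nursery, annex → queue [lobby, kitchen, closet, nursery, annex]
Visit lobby; enqueue attic → queue [kitchen, closet, nursery, annex, attic]
Visit kitchen → queue [closet, nursery, annex, attic]
Visit closet; enqueue vault, sauna, loft → queue [nursery, annex, attic, vault, sauna, loft]
Visit nursery → queue [annex, attic, vault, sauna, loft]
Visit annex → queue [attic, vault, sauna, loft]
Visit attic; enqueue study → queue [vault, sauna, loft, study]
Visit vault → queue [sauna, loft, study]
Visit sauna → queue [loft, study]
Visit loft → queue [study]
Visit study → queue []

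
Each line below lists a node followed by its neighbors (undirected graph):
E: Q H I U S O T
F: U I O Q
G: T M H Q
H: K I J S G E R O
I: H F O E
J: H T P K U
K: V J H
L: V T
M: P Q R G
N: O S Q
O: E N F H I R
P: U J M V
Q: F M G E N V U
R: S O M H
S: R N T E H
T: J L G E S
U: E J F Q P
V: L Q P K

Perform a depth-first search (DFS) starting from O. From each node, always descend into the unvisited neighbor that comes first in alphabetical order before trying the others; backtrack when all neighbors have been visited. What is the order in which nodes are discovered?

O, E, H, G, M, P, J, K, V, L, T, S, N, Q, F, I, U, R

Visit O
O → E
E → H
H → G
G → M
M → P
P → J
J → K
K → V
V → L
L → T
T → S
S → N
N → Q
Q → F
F → I
F → U
S → R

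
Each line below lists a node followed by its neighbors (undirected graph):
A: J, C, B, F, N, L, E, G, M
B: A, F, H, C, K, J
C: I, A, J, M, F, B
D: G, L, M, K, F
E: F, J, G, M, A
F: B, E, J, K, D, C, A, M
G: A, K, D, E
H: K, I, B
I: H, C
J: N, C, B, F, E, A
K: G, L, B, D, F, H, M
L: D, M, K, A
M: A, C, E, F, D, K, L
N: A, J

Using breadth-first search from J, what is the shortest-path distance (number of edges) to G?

Level 0: J
Level 1: A, B, C, E, F, N
Level 2: D, G, H, I, K, L, M
G first appears at level 2.

2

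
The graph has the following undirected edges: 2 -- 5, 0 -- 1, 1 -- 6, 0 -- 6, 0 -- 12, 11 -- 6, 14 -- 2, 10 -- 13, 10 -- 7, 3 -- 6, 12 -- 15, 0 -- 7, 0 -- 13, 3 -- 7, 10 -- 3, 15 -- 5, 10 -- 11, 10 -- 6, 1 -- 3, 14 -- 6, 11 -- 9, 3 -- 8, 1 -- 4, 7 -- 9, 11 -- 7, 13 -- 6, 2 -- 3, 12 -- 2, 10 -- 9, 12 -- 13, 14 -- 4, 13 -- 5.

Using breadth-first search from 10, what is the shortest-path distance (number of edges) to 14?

Level 0: 10
Level 1: 3, 6, 7, 9, 11, 13
Level 2: 0, 1, 2, 5, 8, 12, 14
Level 3: 4, 15
14 first appears at level 2.

2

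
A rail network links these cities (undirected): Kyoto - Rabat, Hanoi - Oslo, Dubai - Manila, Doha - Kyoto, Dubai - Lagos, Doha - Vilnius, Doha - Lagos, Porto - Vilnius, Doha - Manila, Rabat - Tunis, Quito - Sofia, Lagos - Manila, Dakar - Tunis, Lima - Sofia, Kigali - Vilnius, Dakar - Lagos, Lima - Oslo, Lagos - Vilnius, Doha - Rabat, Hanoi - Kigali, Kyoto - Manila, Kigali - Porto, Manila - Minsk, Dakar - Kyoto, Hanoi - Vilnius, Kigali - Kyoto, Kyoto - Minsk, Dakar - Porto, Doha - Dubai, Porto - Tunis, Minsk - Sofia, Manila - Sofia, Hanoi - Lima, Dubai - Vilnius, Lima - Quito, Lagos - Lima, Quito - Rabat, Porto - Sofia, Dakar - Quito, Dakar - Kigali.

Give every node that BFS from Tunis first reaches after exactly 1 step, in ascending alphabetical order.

Dakar, Porto, Rabat

Level 0: Tunis
Level 1: Dakar, Porto, Rabat
Level 2: Doha, Kigali, Kyoto, Lagos, Quito, Sofia, Vilnius
Level 3: Dubai, Hanoi, Lima, Manila, Minsk
Level 4: Oslo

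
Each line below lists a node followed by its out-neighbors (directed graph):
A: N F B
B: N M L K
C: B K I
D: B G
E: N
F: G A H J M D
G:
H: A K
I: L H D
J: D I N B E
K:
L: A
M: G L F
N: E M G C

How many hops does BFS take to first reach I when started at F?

2

Level 0: F
Level 1: A, D, G, H, J, M
Level 2: B, E, I, K, L, N
Level 3: C
I first appears at level 2.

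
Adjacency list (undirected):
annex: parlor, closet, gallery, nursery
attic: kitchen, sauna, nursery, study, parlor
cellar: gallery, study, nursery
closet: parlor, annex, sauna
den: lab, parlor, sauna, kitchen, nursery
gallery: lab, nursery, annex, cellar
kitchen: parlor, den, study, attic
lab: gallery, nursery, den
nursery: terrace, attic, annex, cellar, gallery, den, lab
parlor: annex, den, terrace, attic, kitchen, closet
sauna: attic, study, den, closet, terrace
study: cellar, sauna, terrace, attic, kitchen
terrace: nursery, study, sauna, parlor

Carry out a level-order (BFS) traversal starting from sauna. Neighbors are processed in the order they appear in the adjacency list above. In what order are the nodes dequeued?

Visit sauna; enqueue attic, study, den, closet, terrace → queue [attic, study, den, closet, terrace]
Visit attic; enqueue kitchen, nursery, parlor → queue [study, den, closet, terrace, kitchen, nursery, parlor]
Visit study; enqueue cellar → queue [den, closet, terrace, kitchen, nursery, parlor, cellar]
Visit den; enqueue lab → queue [closet, terrace, kitchen, nursery, parlor, cellar, lab]
Visit closet; enqueue annex → queue [terrace, kitchen, nursery, parlor, cellar, lab, annex]
Visit terrace → queue [kitchen, nursery, parlor, cellar, lab, annex]
Visit kitchen → queue [nursery, parlor, cellar, lab, annex]
Visit nursery; enqueue gallery → queue [parlor, cellar, lab, annex, gallery]
Visit parlor → queue [cellar, lab, annex, gallery]
Visit cellar → queue [lab, annex, gallery]
Visit lab → queue [annex, gallery]
Visit annex → queue [gallery]
Visit gallery → queue []

sauna, attic, study, den, closet, terrace, kitchen, nursery, parlor, cellar, lab, annex, gallery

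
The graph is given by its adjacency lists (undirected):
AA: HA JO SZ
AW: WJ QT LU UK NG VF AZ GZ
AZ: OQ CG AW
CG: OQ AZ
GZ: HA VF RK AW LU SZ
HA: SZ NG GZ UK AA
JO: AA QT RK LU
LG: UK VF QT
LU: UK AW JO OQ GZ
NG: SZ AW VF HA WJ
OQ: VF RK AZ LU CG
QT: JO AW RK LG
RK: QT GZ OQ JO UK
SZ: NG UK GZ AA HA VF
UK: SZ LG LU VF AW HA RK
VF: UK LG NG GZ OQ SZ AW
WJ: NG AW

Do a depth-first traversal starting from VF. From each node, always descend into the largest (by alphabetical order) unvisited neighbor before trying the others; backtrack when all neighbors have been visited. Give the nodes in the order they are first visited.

Visit VF
VF → UK
UK → SZ
SZ → NG
NG → WJ
WJ → AW
AW → QT
QT → RK
RK → OQ
OQ → LU
LU → JO
JO → AA
AA → HA
HA → GZ
OQ → CG
CG → AZ
QT → LG

VF, UK, SZ, NG, WJ, AW, QT, RK, OQ, LU, JO, AA, HA, GZ, CG, AZ, LG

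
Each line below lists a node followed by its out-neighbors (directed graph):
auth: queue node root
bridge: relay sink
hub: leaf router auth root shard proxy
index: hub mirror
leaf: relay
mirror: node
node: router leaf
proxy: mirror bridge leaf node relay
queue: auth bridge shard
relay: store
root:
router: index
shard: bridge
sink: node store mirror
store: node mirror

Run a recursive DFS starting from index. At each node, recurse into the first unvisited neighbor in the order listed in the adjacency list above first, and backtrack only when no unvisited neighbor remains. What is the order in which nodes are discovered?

index, hub, leaf, relay, store, node, router, mirror, auth, queue, bridge, sink, shard, root, proxy

Visit index
index → hub
hub → leaf
leaf → relay
relay → store
store → node
node → router
store → mirror
hub → auth
auth → queue
queue → bridge
bridge → sink
queue → shard
auth → root
hub → proxy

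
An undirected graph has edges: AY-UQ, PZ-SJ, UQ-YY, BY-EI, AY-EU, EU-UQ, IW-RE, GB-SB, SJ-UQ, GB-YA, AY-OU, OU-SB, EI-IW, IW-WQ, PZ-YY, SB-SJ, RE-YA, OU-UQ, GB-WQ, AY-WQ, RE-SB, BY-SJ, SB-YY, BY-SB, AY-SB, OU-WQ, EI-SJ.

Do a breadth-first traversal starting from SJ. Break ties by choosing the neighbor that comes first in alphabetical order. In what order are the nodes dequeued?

Visit SJ; enqueue BY, EI, PZ, SB, UQ → queue [BY, EI, PZ, SB, UQ]
Visit BY → queue [EI, PZ, SB, UQ]
Visit EI; enqueue IW → queue [PZ, SB, UQ, IW]
Visit PZ; enqueue YY → queue [SB, UQ, IW, YY]
Visit SB; enqueue AY, GB, OU, RE → queue [UQ, IW, YY, AY, GB, OU, RE]
Visit UQ; enqueue EU → queue [IW, YY, AY, GB, OU, RE, EU]
Visit IW; enqueue WQ → queue [YY, AY, GB, OU, RE, EU, WQ]
Visit YY → queue [AY, GB, OU, RE, EU, WQ]
Visit AY → queue [GB, OU, RE, EU, WQ]
Visit GB; enqueue YA → queue [OU, RE, EU, WQ, YA]
Visit OU → queue [RE, EU, WQ, YA]
Visit RE → queue [EU, WQ, YA]
Visit EU → queue [WQ, YA]
Visit WQ → queue [YA]
Visit YA → queue []

SJ BY EI PZ SB UQ IW YY AY GB OU RE EU WQ YA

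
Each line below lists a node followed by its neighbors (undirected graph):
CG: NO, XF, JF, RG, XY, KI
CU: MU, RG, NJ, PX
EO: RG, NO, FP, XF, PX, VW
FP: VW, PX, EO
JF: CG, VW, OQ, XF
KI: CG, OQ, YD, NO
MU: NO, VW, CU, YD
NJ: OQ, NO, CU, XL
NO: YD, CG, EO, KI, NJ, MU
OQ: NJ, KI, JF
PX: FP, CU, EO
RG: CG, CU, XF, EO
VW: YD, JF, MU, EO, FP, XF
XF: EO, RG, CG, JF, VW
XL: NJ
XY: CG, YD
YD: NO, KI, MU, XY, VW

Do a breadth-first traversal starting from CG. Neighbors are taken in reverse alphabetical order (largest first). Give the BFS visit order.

Visit CG; enqueue XY, XF, RG, NO, KI, JF → queue [XY, XF, RG, NO, KI, JF]
Visit XY; enqueue YD → queue [XF, RG, NO, KI, JF, YD]
Visit XF; enqueue VW, EO → queue [RG, NO, KI, JF, YD, VW, EO]
Visit RG; enqueue CU → queue [NO, KI, JF, YD, VW, EO, CU]
Visit NO; enqueue NJ, MU → queue [KI, JF, YD, VW, EO, CU, NJ, MU]
Visit KI; enqueue OQ → queue [JF, YD, VW, EO, CU, NJ, MU, OQ]
Visit JF → queue [YD, VW, EO, CU, NJ, MU, OQ]
Visit YD → queue [VW, EO, CU, NJ, MU, OQ]
Visit VW; enqueue FP → queue [EO, CU, NJ, MU, OQ, FP]
Visit EO; enqueue PX → queue [CU, NJ, MU, OQ, FP, PX]
Visit CU → queue [NJ, MU, OQ, FP, PX]
Visit NJ; enqueue XL → queue [MU, OQ, FP, PX, XL]
Visit MU → queue [OQ, FP, PX, XL]
Visit OQ → queue [FP, PX, XL]
Visit FP → queue [PX, XL]
Visit PX → queue [XL]
Visit XL → queue []

CG, XY, XF, RG, NO, KI, JF, YD, VW, EO, CU, NJ, MU, OQ, FP, PX, XL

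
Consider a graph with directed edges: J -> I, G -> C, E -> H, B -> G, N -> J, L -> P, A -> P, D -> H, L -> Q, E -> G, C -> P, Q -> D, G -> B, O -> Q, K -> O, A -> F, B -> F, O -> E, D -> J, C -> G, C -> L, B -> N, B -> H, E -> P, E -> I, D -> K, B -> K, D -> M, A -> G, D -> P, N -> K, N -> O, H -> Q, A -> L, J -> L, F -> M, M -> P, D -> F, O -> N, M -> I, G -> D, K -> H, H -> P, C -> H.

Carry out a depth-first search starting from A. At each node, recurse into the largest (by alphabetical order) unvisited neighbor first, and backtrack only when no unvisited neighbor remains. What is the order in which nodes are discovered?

Visit A
A → P
A → L
L → Q
Q → D
D → M
M → I
D → K
K → O
O → N
N → J
O → E
E → H
E → G
G → C
G → B
B → F

A P L Q D M I K O N J E H G C B F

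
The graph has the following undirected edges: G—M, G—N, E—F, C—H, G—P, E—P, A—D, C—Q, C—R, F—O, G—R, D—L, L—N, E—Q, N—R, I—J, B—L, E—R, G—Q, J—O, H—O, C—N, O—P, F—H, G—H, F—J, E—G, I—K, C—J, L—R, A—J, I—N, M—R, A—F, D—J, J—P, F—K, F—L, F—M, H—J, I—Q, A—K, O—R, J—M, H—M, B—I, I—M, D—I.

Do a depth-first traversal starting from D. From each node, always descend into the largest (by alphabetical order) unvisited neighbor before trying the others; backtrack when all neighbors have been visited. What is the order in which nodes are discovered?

D, L, R, O, P, J, M, I, Q, G, N, C, H, F, K, A, E, B

Visit D
D → L
L → R
R → O
O → P
P → J
J → M
M → I
I → Q
Q → G
G → N
N → C
C → H
H → F
F → K
K → A
F → E
I → B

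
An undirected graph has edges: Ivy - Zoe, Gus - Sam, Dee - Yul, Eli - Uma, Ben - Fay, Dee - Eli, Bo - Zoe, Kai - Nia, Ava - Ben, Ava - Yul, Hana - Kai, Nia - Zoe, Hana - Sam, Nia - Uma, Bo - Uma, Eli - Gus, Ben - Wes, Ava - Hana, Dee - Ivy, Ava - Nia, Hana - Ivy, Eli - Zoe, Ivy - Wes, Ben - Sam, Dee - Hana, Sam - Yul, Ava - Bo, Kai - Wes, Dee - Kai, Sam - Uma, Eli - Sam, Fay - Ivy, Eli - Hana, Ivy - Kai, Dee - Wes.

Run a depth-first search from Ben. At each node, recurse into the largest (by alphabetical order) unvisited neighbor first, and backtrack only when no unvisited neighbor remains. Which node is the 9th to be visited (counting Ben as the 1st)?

Visit Ben
Ben → Wes
Wes → Kai
Kai → Nia
Nia → Zoe
Zoe → Ivy
Ivy → Hana
Hana → Sam
Sam → Yul
Yul → Dee
Dee → Eli
Eli → Uma
Uma → Bo
Bo → Ava
Eli → Gus
Ivy → Fay

Visit order: Ben, Wes, Kai, Nia, Zoe, Ivy, Hana, Sam, Yul, Dee, Eli, Uma, Bo, Ava, Gus, Fay

Yul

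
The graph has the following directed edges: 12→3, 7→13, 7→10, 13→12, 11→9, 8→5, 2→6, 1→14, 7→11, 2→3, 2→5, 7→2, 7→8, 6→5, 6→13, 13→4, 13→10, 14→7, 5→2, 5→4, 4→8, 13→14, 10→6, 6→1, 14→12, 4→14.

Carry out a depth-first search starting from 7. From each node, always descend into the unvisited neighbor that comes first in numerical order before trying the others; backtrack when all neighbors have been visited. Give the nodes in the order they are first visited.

Visit 7
7 → 2
2 → 3
2 → 5
5 → 4
4 → 8
4 → 14
14 → 12
2 → 6
6 → 1
6 → 13
13 → 10
7 → 11
11 → 9

7 → 2 → 3 → 5 → 4 → 8 → 14 → 12 → 6 → 1 → 13 → 10 → 11 → 9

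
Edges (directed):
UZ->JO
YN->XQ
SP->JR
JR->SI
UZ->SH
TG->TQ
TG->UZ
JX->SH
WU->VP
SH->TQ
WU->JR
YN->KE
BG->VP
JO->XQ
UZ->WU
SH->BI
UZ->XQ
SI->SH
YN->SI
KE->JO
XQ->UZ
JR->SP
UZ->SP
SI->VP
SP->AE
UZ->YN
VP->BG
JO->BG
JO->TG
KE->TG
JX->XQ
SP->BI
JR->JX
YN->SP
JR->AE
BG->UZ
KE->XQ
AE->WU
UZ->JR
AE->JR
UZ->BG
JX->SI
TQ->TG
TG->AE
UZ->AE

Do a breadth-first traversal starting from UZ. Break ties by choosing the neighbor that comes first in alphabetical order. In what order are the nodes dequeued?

Visit UZ; enqueue AE, BG, JO, JR, SH, SP, WU, XQ, YN → queue [AE, BG, JO, JR, SH, SP, WU, XQ, YN]
Visit AE → queue [BG, JO, JR, SH, SP, WU, XQ, YN]
Visit BG; enqueue VP → queue [JO, JR, SH, SP, WU, XQ, YN, VP]
Visit JO; enqueue TG → queue [JR, SH, SP, WU, XQ, YN, VP, TG]
Visit JR; enqueue JX, SI → queue [SH, SP, WU, XQ, YN, VP, TG, JX, SI]
Visit SH; enqueue BI, TQ → queue [SP, WU, XQ, YN, VP, TG, JX, SI, BI, TQ]
Visit SP → queue [WU, XQ, YN, VP, TG, JX, SI, BI, TQ]
Visit WU → queue [XQ, YN, VP, TG, JX, SI, BI, TQ]
Visit XQ → queue [YN, VP, TG, JX, SI, BI, TQ]
Visit YN; enqueue KE → queue [VP, TG, JX, SI, BI, TQ, KE]
Visit VP → queue [TG, JX, SI, BI, TQ, KE]
Visit TG → queue [JX, SI, BI, TQ, KE]
Visit JX → queue [SI, BI, TQ, KE]
Visit SI → queue [BI, TQ, KE]
Visit BI → queue [TQ, KE]
Visit TQ → queue [KE]
Visit KE → queue []

UZ → AE → BG → JO → JR → SH → SP → WU → XQ → YN → VP → TG → JX → SI → BI → TQ → KE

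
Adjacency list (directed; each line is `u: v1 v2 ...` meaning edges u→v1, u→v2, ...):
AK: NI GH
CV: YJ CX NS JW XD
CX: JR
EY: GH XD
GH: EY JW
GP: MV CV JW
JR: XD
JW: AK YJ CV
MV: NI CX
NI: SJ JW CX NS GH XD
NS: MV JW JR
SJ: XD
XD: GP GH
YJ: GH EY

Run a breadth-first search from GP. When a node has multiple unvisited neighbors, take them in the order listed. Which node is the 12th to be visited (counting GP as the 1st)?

GH

Visit GP; enqueue MV, CV, JW → queue [MV, CV, JW]
Visit MV; enqueue NI, CX → queue [CV, JW, NI, CX]
Visit CV; enqueue YJ, NS, XD → queue [JW, NI, CX, YJ, NS, XD]
Visit JW; enqueue AK → queue [NI, CX, YJ, NS, XD, AK]
Visit NI; enqueue SJ, GH → queue [CX, YJ, NS, XD, AK, SJ, GH]
Visit CX; enqueue JR → queue [YJ, NS, XD, AK, SJ, GH, JR]
Visit YJ; enqueue EY → queue [NS, XD, AK, SJ, GH, JR, EY]
Visit NS → queue [XD, AK, SJ, GH, JR, EY]
Visit XD → queue [AK, SJ, GH, JR, EY]
Visit AK → queue [SJ, GH, JR, EY]
Visit SJ → queue [GH, JR, EY]
Visit GH → queue [JR, EY]
Visit JR → queue [EY]
Visit EY → queue []

Visit order: GP, MV, CV, JW, NI, CX, YJ, NS, XD, AK, SJ, GH, JR, EY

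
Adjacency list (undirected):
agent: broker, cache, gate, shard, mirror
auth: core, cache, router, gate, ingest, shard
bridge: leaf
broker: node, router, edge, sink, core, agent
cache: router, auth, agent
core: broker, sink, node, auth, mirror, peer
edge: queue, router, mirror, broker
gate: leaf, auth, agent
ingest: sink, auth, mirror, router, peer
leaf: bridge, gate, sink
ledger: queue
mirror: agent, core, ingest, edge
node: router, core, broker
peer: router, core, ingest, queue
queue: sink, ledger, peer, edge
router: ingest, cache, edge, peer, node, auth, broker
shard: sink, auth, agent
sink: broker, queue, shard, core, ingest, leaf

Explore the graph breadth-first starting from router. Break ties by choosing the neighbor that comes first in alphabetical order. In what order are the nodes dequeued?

Visit router; enqueue auth, broker, cache, edge, ingest, node, peer → queue [auth, broker, cache, edge, ingest, node, peer]
Visit auth; enqueue core, gate, shard → queue [broker, cache, edge, ingest, node, peer, core, gate, shard]
Visit broker; enqueue agent, sink → queue [cache, edge, ingest, node, peer, core, gate, shard, agent, sink]
Visit cache → queue [edge, ingest, node, peer, core, gate, shard, agent, sink]
Visit edge; enqueue mirror, queue → queue [ingest, node, peer, core, gate, shard, agent, sink, mirror, queue]
Visit ingest → queue [node, peer, core, gate, shard, agent, sink, mirror, queue]
Visit node → queue [peer, core, gate, shard, agent, sink, mirror, queue]
Visit peer → queue [core, gate, shard, agent, sink, mirror, queue]
Visit core → queue [gate, shard, agent, sink, mirror, queue]
Visit gate; enqueue leaf → queue [shard, agent, sink, mirror, queue, leaf]
Visit shard → queue [agent, sink, mirror, queue, leaf]
Visit agent → queue [sink, mirror, queue, leaf]
Visit sink → queue [mirror, queue, leaf]
Visit mirror → queue [queue, leaf]
Visit queue; enqueue ledger → queue [leaf, ledger]
Visit leaf; enqueue bridge → queue [ledger, bridge]
Visit ledger → queue [bridge]
Visit bridge → queue []

router, auth, broker, cache, edge, ingest, node, peer, core, gate, shard, agent, sink, mirror, queue, leaf, ledger, bridge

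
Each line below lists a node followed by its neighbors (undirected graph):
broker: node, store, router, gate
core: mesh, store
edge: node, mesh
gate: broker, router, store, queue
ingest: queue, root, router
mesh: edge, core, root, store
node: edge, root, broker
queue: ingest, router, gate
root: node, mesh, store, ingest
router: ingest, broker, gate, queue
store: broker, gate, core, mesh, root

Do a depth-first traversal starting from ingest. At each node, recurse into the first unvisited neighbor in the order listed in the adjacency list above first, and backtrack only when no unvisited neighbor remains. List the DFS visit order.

ingest, queue, router, broker, node, edge, mesh, core, store, gate, root

Visit ingest
ingest → queue
queue → router
router → broker
broker → node
node → edge
edge → mesh
mesh → core
core → store
store → gate
store → root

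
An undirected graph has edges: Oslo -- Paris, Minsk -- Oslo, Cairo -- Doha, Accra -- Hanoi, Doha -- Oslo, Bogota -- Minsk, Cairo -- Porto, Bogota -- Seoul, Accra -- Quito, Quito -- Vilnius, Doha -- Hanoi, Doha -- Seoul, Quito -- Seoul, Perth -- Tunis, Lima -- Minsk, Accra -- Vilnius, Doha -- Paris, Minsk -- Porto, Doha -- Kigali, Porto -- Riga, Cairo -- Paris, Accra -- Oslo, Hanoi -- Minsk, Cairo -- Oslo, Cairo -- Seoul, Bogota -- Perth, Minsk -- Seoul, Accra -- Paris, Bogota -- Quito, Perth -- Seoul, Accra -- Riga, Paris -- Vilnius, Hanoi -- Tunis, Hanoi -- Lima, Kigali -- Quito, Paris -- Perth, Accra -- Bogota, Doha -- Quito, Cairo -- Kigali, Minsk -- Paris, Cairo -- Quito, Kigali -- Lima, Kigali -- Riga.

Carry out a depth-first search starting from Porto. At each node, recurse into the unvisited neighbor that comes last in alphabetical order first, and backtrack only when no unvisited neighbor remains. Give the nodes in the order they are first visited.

Visit Porto
Porto → Riga
Riga → Kigali
Kigali → Quito
Quito → Vilnius
Vilnius → Paris
Paris → Perth
Perth → Tunis
Tunis → Hanoi
Hanoi → Minsk
Minsk → Seoul
Seoul → Doha
Doha → Oslo
Oslo → Cairo
Oslo → Accra
Accra → Bogota
Minsk → Lima

Porto, Riga, Kigali, Quito, Vilnius, Paris, Perth, Tunis, Hanoi, Minsk, Seoul, Doha, Oslo, Cairo, Accra, Bogota, Lima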